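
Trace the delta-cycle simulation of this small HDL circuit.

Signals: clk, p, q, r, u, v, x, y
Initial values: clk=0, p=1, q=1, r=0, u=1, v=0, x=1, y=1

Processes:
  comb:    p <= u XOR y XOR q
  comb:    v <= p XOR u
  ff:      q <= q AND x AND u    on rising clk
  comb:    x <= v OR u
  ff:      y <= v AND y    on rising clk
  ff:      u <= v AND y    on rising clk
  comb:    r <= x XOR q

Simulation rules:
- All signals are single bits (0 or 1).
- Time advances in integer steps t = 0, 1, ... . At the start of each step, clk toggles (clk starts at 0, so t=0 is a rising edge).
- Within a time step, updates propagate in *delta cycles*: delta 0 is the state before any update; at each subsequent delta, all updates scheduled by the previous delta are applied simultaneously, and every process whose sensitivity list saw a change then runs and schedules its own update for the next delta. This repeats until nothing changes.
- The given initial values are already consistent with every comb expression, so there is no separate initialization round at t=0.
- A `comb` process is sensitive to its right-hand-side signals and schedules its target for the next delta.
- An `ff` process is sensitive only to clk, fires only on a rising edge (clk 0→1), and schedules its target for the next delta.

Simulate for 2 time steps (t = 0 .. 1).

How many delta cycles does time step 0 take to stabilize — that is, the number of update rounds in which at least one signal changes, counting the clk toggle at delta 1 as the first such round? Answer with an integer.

5

t0.Δ0 x=1 p=1 u=1 v=0 r=0 y=1 q=1 clk=0
t0.Δ1 x=1 p=1 u=1 v=0 r=0 y=1 q=1 clk=1
t0.Δ2 x=1 p=1 u=0 v=0 r=0 y=0 q=1 clk=1
t0.Δ3 x=0 p=1 u=0 v=1 r=0 y=0 q=1 clk=1
t0.Δ4 x=1 p=1 u=0 v=1 r=1 y=0 q=1 clk=1
t0.Δ5 x=1 p=1 u=0 v=1 r=0 y=0 q=1 clk=1
t1.Δ0 x=1 p=1 u=0 v=1 r=0 y=0 q=1 clk=1
t1.Δ1 x=1 p=1 u=0 v=1 r=0 y=0 q=1 clk=0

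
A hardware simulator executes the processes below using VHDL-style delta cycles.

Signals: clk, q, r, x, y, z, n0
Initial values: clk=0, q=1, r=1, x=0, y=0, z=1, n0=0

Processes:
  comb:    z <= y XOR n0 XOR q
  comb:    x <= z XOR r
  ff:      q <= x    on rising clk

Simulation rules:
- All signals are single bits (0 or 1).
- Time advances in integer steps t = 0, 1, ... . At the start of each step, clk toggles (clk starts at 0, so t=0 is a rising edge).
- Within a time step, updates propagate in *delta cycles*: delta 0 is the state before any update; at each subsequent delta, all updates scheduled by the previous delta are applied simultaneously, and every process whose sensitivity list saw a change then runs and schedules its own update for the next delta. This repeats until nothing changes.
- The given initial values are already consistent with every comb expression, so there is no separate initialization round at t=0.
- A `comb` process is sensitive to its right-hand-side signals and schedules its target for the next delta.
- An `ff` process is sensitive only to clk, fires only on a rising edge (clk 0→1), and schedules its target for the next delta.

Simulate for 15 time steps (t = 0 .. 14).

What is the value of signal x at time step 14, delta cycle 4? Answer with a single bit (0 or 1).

[bits: clk,q,x,r,n0,y,z]
t=0: Δ0=0101001 Δ1=1101001 Δ2=1001001 Δ3=1001000 Δ4=1011000 | 4Δ
t=1: Δ0=1011000 Δ1=0011000 | 1Δ
t=2: Δ0=0011000 Δ1=1011000 Δ2=1111000 Δ3=1111001 Δ4=1101001 | 4Δ
t=3: Δ0=1101001 Δ1=0101001 | 1Δ
t=4: Δ0=0101001 Δ1=1101001 Δ2=1001001 Δ3=1001000 Δ4=1011000 | 4Δ
t=5: Δ0=1011000 Δ1=0011000 | 1Δ
t=6: Δ0=0011000 Δ1=1011000 Δ2=1111000 Δ3=1111001 Δ4=1101001 | 4Δ
t=7: Δ0=1101001 Δ1=0101001 | 1Δ
t=8: Δ0=0101001 Δ1=1101001 Δ2=1001001 Δ3=1001000 Δ4=1011000 | 4Δ
t=9: Δ0=1011000 Δ1=0011000 | 1Δ
t=10: Δ0=0011000 Δ1=1011000 Δ2=1111000 Δ3=1111001 Δ4=1101001 | 4Δ
t=11: Δ0=1101001 Δ1=0101001 | 1Δ
t=12: Δ0=0101001 Δ1=1101001 Δ2=1001001 Δ3=1001000 Δ4=1011000 | 4Δ
t=13: Δ0=1011000 Δ1=0011000 | 1Δ
t=14: Δ0=0011000 Δ1=1011000 Δ2=1111000 Δ3=1111001 Δ4=1101001 | 4Δ

0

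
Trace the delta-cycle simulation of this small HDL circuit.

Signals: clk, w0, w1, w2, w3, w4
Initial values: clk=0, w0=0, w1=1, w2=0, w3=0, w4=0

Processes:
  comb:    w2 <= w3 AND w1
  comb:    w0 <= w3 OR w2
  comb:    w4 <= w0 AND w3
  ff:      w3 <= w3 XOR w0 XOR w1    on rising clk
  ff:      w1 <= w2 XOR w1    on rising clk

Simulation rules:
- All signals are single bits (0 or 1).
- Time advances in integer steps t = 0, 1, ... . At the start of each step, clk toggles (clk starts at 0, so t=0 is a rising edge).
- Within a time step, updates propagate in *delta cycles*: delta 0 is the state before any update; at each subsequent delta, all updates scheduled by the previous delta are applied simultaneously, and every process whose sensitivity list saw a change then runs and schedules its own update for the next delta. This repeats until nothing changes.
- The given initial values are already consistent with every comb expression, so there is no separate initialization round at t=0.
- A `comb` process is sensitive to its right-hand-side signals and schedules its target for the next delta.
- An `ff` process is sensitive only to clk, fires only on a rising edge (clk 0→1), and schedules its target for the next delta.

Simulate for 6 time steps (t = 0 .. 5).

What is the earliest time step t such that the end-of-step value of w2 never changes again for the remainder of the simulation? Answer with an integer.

2

[bits: w4,w1,w2,clk,w3,w0]
t=0: Δ0=010000 Δ1=010100 Δ2=010110 Δ3=011111 Δ4=111111 | 4Δ
t=1: Δ0=111111 Δ1=111011 | 1Δ
t=2: Δ0=111011 Δ1=111111 Δ2=101111 Δ3=100111 | 3Δ
t=3: Δ0=100111 Δ1=100011 | 1Δ
t=4: Δ0=100011 Δ1=100111 Δ2=100101 Δ3=000100 | 3Δ
t=5: Δ0=000100 Δ1=000000 | 1Δ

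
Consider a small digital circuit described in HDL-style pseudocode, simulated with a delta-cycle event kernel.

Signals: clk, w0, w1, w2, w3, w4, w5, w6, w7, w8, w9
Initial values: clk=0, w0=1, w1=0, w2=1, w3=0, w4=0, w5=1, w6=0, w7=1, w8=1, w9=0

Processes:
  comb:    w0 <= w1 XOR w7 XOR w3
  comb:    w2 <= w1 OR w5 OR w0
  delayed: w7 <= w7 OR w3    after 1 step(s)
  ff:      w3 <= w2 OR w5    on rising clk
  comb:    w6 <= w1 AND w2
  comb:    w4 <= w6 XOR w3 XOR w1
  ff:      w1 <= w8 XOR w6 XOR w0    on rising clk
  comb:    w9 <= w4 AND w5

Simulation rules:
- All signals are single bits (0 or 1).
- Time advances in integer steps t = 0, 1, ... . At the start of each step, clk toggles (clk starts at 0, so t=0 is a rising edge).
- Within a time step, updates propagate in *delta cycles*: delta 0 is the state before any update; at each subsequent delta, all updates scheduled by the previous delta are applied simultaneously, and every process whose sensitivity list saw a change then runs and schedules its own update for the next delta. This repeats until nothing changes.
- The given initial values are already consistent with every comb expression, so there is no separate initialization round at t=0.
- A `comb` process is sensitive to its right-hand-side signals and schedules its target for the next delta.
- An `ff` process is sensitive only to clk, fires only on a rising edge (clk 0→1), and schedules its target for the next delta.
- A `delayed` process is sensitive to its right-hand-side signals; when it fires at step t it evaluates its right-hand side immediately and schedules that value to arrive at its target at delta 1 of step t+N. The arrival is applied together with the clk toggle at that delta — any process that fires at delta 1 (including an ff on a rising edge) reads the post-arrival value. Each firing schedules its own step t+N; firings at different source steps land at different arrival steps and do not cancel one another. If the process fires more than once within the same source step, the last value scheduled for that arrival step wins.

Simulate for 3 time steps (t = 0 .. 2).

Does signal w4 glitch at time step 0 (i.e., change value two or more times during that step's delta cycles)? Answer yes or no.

[bits: w3,w7,w9,w4,w5,clk,w8,w1,w0,w6,w2]
t=0: Δ0=01001010101 Δ1=01001110101 Δ2=11001110101 Δ3=11011110001 Δ4=11111110001 | 4Δ
t=1: Δ0=11111110001 Δ1=11111010001 | 1Δ
t=2: Δ0=11111010001 Δ1=11111110001 Δ2=11111111001 Δ3=11101111111 Δ4=11011111111 Δ5=11111111111 | 5Δ

no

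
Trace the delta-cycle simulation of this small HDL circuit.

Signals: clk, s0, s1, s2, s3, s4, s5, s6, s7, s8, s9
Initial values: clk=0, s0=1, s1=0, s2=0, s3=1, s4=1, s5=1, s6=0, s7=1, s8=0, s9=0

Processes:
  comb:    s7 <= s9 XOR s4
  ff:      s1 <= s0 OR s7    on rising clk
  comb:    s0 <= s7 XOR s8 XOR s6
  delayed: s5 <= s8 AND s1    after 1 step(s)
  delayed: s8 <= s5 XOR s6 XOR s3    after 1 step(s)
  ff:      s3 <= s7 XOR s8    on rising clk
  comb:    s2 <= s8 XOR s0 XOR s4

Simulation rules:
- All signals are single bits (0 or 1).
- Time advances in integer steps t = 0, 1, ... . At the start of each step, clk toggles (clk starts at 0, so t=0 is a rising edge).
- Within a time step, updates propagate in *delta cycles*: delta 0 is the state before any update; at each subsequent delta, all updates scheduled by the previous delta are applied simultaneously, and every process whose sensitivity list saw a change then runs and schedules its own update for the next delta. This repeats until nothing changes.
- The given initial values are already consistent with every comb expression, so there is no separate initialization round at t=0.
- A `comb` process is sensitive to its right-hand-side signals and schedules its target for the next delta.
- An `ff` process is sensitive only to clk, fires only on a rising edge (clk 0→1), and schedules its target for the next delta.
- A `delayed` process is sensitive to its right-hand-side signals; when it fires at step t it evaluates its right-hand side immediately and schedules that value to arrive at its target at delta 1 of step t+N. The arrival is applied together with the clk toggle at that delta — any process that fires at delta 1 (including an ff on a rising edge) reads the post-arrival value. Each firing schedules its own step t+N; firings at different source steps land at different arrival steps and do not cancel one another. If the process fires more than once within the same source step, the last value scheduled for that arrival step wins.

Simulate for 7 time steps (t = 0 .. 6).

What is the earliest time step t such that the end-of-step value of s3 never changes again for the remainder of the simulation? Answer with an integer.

2

t=0 Δ0: s5=1 s6=0 s7=1 s0=1 s4=1 s8=0 s3=1 s1=0 s9=0 s2=0 clk=0
  Δ1: clk:0→1
  Δ2: s1:0→1
  (2Δ to stable)
t=1 Δ0: s5=1 s6=0 s7=1 s0=1 s4=1 s8=0 s3=1 s1=1 s9=0 s2=0 clk=1
  Δ1: s5:1→0, clk:1→0
  (1Δ to stable)
t=2 Δ0: s5=0 s6=0 s7=1 s0=1 s4=1 s8=0 s3=1 s1=1 s9=0 s2=0 clk=0
  Δ1: s8:0→1, clk:0→1
  Δ2: s0:1→0, s3:1→0, s2:0→1
  Δ3: s2:1→0
  (3Δ to stable)
t=3 Δ0: s5=0 s6=0 s7=1 s0=0 s4=1 s8=1 s3=0 s1=1 s9=0 s2=0 clk=1
  Δ1: s5:0→1, s8:1→0, clk:1→0
  Δ2: s0:0→1, s2:0→1
  Δ3: s2:1→0
  (3Δ to stable)
t=4 Δ0: s5=1 s6=0 s7=1 s0=1 s4=1 s8=0 s3=0 s1=1 s9=0 s2=0 clk=0
  Δ1: s5:1→0, s8:0→1, clk:0→1
  Δ2: s0:1→0, s2:0→1
  Δ3: s2:1→0
  (3Δ to stable)
t=5 Δ0: s5=0 s6=0 s7=1 s0=0 s4=1 s8=1 s3=0 s1=1 s9=0 s2=0 clk=1
  Δ1: s5:0→1, s8:1→0, clk:1→0
  Δ2: s0:0→1, s2:0→1
  Δ3: s2:1→0
  (3Δ to stable)
t=6 Δ0: s5=1 s6=0 s7=1 s0=1 s4=1 s8=0 s3=0 s1=1 s9=0 s2=0 clk=0
  Δ1: s5:1→0, s8:0→1, clk:0→1
  Δ2: s0:1→0, s2:0→1
  Δ3: s2:1→0
  (3Δ to stable)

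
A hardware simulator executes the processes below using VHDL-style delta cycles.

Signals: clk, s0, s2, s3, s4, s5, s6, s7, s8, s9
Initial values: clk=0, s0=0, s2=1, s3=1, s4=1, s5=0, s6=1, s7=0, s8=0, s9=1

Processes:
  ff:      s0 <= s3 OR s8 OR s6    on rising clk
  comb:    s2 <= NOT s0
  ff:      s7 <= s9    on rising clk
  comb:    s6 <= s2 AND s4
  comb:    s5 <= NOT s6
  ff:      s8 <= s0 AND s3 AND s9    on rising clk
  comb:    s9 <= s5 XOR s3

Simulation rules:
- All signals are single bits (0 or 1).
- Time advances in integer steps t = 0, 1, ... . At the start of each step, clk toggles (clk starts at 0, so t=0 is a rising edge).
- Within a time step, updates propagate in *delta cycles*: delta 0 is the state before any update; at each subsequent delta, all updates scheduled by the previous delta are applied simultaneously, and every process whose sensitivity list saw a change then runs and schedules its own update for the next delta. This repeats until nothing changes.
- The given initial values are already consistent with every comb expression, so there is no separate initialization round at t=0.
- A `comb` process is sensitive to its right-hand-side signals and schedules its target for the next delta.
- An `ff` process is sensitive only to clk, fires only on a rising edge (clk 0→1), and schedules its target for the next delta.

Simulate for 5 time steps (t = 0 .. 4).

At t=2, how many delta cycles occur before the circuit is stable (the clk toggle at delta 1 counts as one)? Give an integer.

2

t0.Δ0 s0=0 s3=1 s7=0 s4=1 s2=1 s6=1 s9=1 clk=0 s8=0 s5=0
t0.Δ1 s0=0 s3=1 s7=0 s4=1 s2=1 s6=1 s9=1 clk=1 s8=0 s5=0
t0.Δ2 s0=1 s3=1 s7=1 s4=1 s2=1 s6=1 s9=1 clk=1 s8=0 s5=0
t0.Δ3 s0=1 s3=1 s7=1 s4=1 s2=0 s6=1 s9=1 clk=1 s8=0 s5=0
t0.Δ4 s0=1 s3=1 s7=1 s4=1 s2=0 s6=0 s9=1 clk=1 s8=0 s5=0
t0.Δ5 s0=1 s3=1 s7=1 s4=1 s2=0 s6=0 s9=1 clk=1 s8=0 s5=1
t0.Δ6 s0=1 s3=1 s7=1 s4=1 s2=0 s6=0 s9=0 clk=1 s8=0 s5=1
t1.Δ0 s0=1 s3=1 s7=1 s4=1 s2=0 s6=0 s9=0 clk=1 s8=0 s5=1
t1.Δ1 s0=1 s3=1 s7=1 s4=1 s2=0 s6=0 s9=0 clk=0 s8=0 s5=1
t2.Δ0 s0=1 s3=1 s7=1 s4=1 s2=0 s6=0 s9=0 clk=0 s8=0 s5=1
t2.Δ1 s0=1 s3=1 s7=1 s4=1 s2=0 s6=0 s9=0 clk=1 s8=0 s5=1
t2.Δ2 s0=1 s3=1 s7=0 s4=1 s2=0 s6=0 s9=0 clk=1 s8=0 s5=1
t3.Δ0 s0=1 s3=1 s7=0 s4=1 s2=0 s6=0 s9=0 clk=1 s8=0 s5=1
t3.Δ1 s0=1 s3=1 s7=0 s4=1 s2=0 s6=0 s9=0 clk=0 s8=0 s5=1
t4.Δ0 s0=1 s3=1 s7=0 s4=1 s2=0 s6=0 s9=0 clk=0 s8=0 s5=1
t4.Δ1 s0=1 s3=1 s7=0 s4=1 s2=0 s6=0 s9=0 clk=1 s8=0 s5=1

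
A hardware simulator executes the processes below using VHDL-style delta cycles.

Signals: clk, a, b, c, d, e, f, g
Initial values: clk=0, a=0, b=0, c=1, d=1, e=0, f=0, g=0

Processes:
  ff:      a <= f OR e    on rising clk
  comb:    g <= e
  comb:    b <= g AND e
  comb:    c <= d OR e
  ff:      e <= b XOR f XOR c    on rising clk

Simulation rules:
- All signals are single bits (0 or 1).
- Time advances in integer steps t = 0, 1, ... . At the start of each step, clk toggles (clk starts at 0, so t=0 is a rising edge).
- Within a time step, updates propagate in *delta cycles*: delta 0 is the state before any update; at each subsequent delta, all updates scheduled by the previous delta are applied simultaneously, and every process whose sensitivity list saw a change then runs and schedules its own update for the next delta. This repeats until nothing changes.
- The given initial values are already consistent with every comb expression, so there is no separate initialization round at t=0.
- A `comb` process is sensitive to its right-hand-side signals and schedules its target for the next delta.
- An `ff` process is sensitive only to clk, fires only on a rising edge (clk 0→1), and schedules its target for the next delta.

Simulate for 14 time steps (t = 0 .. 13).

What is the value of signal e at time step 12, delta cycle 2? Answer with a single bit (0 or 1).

1

[bits: f,c,g,d,clk,a,b,e]
t=0: Δ0=01010000 Δ1=01011000 Δ2=01011001 Δ3=01111001 Δ4=01111011 | 4Δ
t=1: Δ0=01111011 Δ1=01110011 | 1Δ
t=2: Δ0=01110011 Δ1=01111011 Δ2=01111110 Δ3=01011100 | 3Δ
t=3: Δ0=01011100 Δ1=01010100 | 1Δ
t=4: Δ0=01010100 Δ1=01011100 Δ2=01011001 Δ3=01111001 Δ4=01111011 | 4Δ
t=5: Δ0=01111011 Δ1=01110011 | 1Δ
t=6: Δ0=01110011 Δ1=01111011 Δ2=01111110 Δ3=01011100 | 3Δ
t=7: Δ0=01011100 Δ1=01010100 | 1Δ
t=8: Δ0=01010100 Δ1=01011100 Δ2=01011001 Δ3=01111001 Δ4=01111011 | 4Δ
t=9: Δ0=01111011 Δ1=01110011 | 1Δ
t=10: Δ0=01110011 Δ1=01111011 Δ2=01111110 Δ3=01011100 | 3Δ
t=11: Δ0=01011100 Δ1=01010100 | 1Δ
t=12: Δ0=01010100 Δ1=01011100 Δ2=01011001 Δ3=01111001 Δ4=01111011 | 4Δ
t=13: Δ0=01111011 Δ1=01110011 | 1Δ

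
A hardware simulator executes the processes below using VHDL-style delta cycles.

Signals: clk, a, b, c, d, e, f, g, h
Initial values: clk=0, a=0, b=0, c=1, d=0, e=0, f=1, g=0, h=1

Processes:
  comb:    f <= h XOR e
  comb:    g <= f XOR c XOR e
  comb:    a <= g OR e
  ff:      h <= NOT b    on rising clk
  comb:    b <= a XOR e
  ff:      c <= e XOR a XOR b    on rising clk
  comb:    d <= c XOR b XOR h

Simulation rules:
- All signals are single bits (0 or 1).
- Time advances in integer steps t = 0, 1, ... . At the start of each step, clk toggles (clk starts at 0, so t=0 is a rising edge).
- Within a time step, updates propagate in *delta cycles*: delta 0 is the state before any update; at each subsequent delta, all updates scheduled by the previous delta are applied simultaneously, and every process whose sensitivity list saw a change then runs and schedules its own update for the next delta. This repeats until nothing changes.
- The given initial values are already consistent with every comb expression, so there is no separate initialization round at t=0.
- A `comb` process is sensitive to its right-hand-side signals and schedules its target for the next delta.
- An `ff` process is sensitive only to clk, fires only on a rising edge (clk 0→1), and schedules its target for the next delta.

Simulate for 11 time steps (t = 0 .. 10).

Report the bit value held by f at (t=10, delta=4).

[bits: c,b,h,d,a,e,clk,g,f]
t=0: Δ0=101000001 Δ1=101000101 Δ2=001000101 Δ3=001100111 Δ4=001110111 Δ5=011110111 Δ6=011010111 | 6Δ
t=1: Δ0=011010111 Δ1=011010011 | 1Δ
t=2: Δ0=011010011 Δ1=011010111 Δ2=010010111 Δ3=010110110 Δ4=010110100 Δ5=010100100 Δ6=000100100 Δ7=000000100 | 7Δ
t=3: Δ0=000000100 Δ1=000000000 | 1Δ
t=4: Δ0=000000000 Δ1=000000100 Δ2=001000100 Δ3=001100101 Δ4=001100111 Δ5=001110111 Δ6=011110111 Δ7=011010111 | 7Δ
t=5: Δ0=011010111 Δ1=011010011 | 1Δ
t=6: Δ0=011010011 Δ1=011010111 Δ2=010010111 Δ3=010110110 Δ4=010110100 Δ5=010100100 Δ6=000100100 Δ7=000000100 | 7Δ
t=7: Δ0=000000100 Δ1=000000000 | 1Δ
t=8: Δ0=000000000 Δ1=000000100 Δ2=001000100 Δ3=001100101 Δ4=001100111 Δ5=001110111 Δ6=011110111 Δ7=011010111 | 7Δ
t=9: Δ0=011010111 Δ1=011010011 | 1Δ
t=10: Δ0=011010011 Δ1=011010111 Δ2=010010111 Δ3=010110110 Δ4=010110100 Δ5=010100100 Δ6=000100100 Δ7=000000100 | 7Δ

0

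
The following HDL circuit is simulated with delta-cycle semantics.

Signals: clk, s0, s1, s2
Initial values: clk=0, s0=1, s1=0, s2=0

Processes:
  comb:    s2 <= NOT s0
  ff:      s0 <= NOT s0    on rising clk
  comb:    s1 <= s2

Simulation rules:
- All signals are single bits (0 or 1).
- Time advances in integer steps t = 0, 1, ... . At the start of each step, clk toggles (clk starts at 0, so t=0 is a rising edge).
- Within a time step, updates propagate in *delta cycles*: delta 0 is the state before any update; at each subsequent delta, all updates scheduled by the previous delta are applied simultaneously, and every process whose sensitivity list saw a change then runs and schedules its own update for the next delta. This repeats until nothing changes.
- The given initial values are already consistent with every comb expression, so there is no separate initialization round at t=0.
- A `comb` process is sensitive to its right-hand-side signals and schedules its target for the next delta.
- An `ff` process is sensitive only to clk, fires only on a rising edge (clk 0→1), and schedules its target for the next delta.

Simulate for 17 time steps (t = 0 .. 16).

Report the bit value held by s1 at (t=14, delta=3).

1

t0.Δ0 s1=0 clk=0 s0=1 s2=0
t0.Δ1 s1=0 clk=1 s0=1 s2=0
t0.Δ2 s1=0 clk=1 s0=0 s2=0
t0.Δ3 s1=0 clk=1 s0=0 s2=1
t0.Δ4 s1=1 clk=1 s0=0 s2=1
t1.Δ0 s1=1 clk=1 s0=0 s2=1
t1.Δ1 s1=1 clk=0 s0=0 s2=1
t2.Δ0 s1=1 clk=0 s0=0 s2=1
t2.Δ1 s1=1 clk=1 s0=0 s2=1
t2.Δ2 s1=1 clk=1 s0=1 s2=1
t2.Δ3 s1=1 clk=1 s0=1 s2=0
t2.Δ4 s1=0 clk=1 s0=1 s2=0
t3.Δ0 s1=0 clk=1 s0=1 s2=0
t3.Δ1 s1=0 clk=0 s0=1 s2=0
t4.Δ0 s1=0 clk=0 s0=1 s2=0
t4.Δ1 s1=0 clk=1 s0=1 s2=0
t4.Δ2 s1=0 clk=1 s0=0 s2=0
t4.Δ3 s1=0 clk=1 s0=0 s2=1
t4.Δ4 s1=1 clk=1 s0=0 s2=1
t5.Δ0 s1=1 clk=1 s0=0 s2=1
t5.Δ1 s1=1 clk=0 s0=0 s2=1
t6.Δ0 s1=1 clk=0 s0=0 s2=1
t6.Δ1 s1=1 clk=1 s0=0 s2=1
t6.Δ2 s1=1 clk=1 s0=1 s2=1
t6.Δ3 s1=1 clk=1 s0=1 s2=0
t6.Δ4 s1=0 clk=1 s0=1 s2=0
t7.Δ0 s1=0 clk=1 s0=1 s2=0
t7.Δ1 s1=0 clk=0 s0=1 s2=0
t8.Δ0 s1=0 clk=0 s0=1 s2=0
t8.Δ1 s1=0 clk=1 s0=1 s2=0
t8.Δ2 s1=0 clk=1 s0=0 s2=0
t8.Δ3 s1=0 clk=1 s0=0 s2=1
t8.Δ4 s1=1 clk=1 s0=0 s2=1
t9.Δ0 s1=1 clk=1 s0=0 s2=1
t9.Δ1 s1=1 clk=0 s0=0 s2=1
t10.Δ0 s1=1 clk=0 s0=0 s2=1
t10.Δ1 s1=1 clk=1 s0=0 s2=1
t10.Δ2 s1=1 clk=1 s0=1 s2=1
t10.Δ3 s1=1 clk=1 s0=1 s2=0
t10.Δ4 s1=0 clk=1 s0=1 s2=0
t11.Δ0 s1=0 clk=1 s0=1 s2=0
t11.Δ1 s1=0 clk=0 s0=1 s2=0
t12.Δ0 s1=0 clk=0 s0=1 s2=0
t12.Δ1 s1=0 clk=1 s0=1 s2=0
t12.Δ2 s1=0 clk=1 s0=0 s2=0
t12.Δ3 s1=0 clk=1 s0=0 s2=1
t12.Δ4 s1=1 clk=1 s0=0 s2=1
t13.Δ0 s1=1 clk=1 s0=0 s2=1
t13.Δ1 s1=1 clk=0 s0=0 s2=1
t14.Δ0 s1=1 clk=0 s0=0 s2=1
t14.Δ1 s1=1 clk=1 s0=0 s2=1
t14.Δ2 s1=1 clk=1 s0=1 s2=1
t14.Δ3 s1=1 clk=1 s0=1 s2=0
t14.Δ4 s1=0 clk=1 s0=1 s2=0
t15.Δ0 s1=0 clk=1 s0=1 s2=0
t15.Δ1 s1=0 clk=0 s0=1 s2=0
t16.Δ0 s1=0 clk=0 s0=1 s2=0
t16.Δ1 s1=0 clk=1 s0=1 s2=0
t16.Δ2 s1=0 clk=1 s0=0 s2=0
t16.Δ3 s1=0 clk=1 s0=0 s2=1
t16.Δ4 s1=1 clk=1 s0=0 s2=1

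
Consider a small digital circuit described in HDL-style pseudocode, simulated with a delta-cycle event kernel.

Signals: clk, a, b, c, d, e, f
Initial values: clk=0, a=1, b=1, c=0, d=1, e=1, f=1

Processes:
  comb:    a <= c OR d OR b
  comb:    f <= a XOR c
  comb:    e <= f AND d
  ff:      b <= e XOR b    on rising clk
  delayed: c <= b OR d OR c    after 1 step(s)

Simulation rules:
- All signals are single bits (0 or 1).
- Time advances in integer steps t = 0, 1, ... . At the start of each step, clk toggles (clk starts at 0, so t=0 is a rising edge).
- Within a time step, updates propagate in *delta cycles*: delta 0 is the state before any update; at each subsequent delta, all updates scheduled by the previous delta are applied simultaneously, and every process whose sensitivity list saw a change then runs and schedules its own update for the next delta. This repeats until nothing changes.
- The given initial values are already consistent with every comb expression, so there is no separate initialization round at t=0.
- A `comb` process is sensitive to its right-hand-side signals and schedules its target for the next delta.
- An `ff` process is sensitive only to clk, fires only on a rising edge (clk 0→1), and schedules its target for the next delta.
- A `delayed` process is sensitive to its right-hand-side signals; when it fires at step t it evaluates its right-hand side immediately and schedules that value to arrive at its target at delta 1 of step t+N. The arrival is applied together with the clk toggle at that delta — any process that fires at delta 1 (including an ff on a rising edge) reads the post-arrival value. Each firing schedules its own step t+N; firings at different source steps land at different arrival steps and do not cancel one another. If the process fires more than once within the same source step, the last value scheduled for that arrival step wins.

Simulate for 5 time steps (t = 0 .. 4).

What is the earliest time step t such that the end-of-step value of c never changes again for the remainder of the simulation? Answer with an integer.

[bits: a,c,d,clk,e,b,f]
t=0: Δ0=1010111 Δ1=1011111 Δ2=1011101 | 2Δ
t=1: Δ0=1011101 Δ1=1110101 Δ2=1110100 Δ3=1110000 | 3Δ
t=2: Δ0=1110000 Δ1=1111000 | 1Δ
t=3: Δ0=1111000 Δ1=1110000 | 1Δ
t=4: Δ0=1110000 Δ1=1111000 | 1Δ

1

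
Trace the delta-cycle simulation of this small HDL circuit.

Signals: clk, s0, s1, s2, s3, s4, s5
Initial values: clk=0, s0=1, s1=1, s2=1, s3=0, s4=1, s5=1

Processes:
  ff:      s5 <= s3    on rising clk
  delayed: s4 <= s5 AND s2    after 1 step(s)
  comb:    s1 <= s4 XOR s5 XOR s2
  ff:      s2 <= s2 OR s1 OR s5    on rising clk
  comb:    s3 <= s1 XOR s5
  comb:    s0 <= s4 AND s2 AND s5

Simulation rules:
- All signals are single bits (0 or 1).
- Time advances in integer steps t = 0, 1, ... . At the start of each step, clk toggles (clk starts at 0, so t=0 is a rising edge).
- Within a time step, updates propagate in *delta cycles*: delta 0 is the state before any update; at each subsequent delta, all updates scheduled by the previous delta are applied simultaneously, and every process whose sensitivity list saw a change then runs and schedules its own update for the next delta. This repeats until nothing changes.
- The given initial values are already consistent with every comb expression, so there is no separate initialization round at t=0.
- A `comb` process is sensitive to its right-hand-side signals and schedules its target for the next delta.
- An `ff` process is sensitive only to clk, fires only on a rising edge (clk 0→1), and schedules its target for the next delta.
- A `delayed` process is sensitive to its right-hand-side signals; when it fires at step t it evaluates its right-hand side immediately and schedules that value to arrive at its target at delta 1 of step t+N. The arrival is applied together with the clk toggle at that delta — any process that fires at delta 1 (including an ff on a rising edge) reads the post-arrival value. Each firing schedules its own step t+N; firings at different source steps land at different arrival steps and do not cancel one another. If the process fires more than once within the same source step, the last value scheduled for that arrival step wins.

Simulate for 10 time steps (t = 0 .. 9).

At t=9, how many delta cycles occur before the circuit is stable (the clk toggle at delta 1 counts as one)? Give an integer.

3

[bits: s0,s2,s1,s3,s5,s4,clk]
t=0: Δ0=1110110 Δ1=1110111 Δ2=1110011 Δ3=0101011 Δ4=0100011 | 4Δ
t=1: Δ0=0100011 Δ1=0100000 Δ2=0110000 Δ3=0111000 | 3Δ
t=2: Δ0=0111000 Δ1=0111001 Δ2=0111101 Δ3=0100101 Δ4=0101101 | 4Δ
t=3: Δ0=0101101 Δ1=0101110 Δ2=1111110 Δ3=1110110 | 3Δ
t=4: Δ0=1110110 Δ1=1110111 Δ2=1110011 Δ3=0101011 Δ4=0100011 | 4Δ
t=5: Δ0=0100011 Δ1=0100000 Δ2=0110000 Δ3=0111000 | 3Δ
t=6: Δ0=0111000 Δ1=0111001 Δ2=0111101 Δ3=0100101 Δ4=0101101 | 4Δ
t=7: Δ0=0101101 Δ1=0101110 Δ2=1111110 Δ3=1110110 | 3Δ
t=8: Δ0=1110110 Δ1=1110111 Δ2=1110011 Δ3=0101011 Δ4=0100011 | 4Δ
t=9: Δ0=0100011 Δ1=0100000 Δ2=0110000 Δ3=0111000 | 3Δ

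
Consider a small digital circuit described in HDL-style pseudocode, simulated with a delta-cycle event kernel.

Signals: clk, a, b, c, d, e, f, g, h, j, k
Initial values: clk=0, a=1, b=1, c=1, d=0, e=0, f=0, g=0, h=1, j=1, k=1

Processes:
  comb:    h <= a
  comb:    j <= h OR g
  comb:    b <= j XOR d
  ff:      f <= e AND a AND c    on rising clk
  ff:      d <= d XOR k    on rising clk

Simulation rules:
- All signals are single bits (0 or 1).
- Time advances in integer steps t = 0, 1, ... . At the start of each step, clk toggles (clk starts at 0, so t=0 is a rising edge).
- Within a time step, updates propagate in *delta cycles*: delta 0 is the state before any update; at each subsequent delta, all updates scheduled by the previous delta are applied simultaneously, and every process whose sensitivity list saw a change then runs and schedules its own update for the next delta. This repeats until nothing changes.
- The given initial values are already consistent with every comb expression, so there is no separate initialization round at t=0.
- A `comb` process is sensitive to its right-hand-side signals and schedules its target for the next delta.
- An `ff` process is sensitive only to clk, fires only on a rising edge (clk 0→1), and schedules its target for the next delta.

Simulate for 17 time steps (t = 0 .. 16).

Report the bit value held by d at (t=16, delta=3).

t0.Δ0 j=1 a=1 e=0 clk=0 g=0 b=1 f=0 c=1 k=1 d=0 h=1
t0.Δ1 j=1 a=1 e=0 clk=1 g=0 b=1 f=0 c=1 k=1 d=0 h=1
t0.Δ2 j=1 a=1 e=0 clk=1 g=0 b=1 f=0 c=1 k=1 d=1 h=1
t0.Δ3 j=1 a=1 e=0 clk=1 g=0 b=0 f=0 c=1 k=1 d=1 h=1
t1.Δ0 j=1 a=1 e=0 clk=1 g=0 b=0 f=0 c=1 k=1 d=1 h=1
t1.Δ1 j=1 a=1 e=0 clk=0 g=0 b=0 f=0 c=1 k=1 d=1 h=1
t2.Δ0 j=1 a=1 e=0 clk=0 g=0 b=0 f=0 c=1 k=1 d=1 h=1
t2.Δ1 j=1 a=1 e=0 clk=1 g=0 b=0 f=0 c=1 k=1 d=1 h=1
t2.Δ2 j=1 a=1 e=0 clk=1 g=0 b=0 f=0 c=1 k=1 d=0 h=1
t2.Δ3 j=1 a=1 e=0 clk=1 g=0 b=1 f=0 c=1 k=1 d=0 h=1
t3.Δ0 j=1 a=1 e=0 clk=1 g=0 b=1 f=0 c=1 k=1 d=0 h=1
t3.Δ1 j=1 a=1 e=0 clk=0 g=0 b=1 f=0 c=1 k=1 d=0 h=1
t4.Δ0 j=1 a=1 e=0 clk=0 g=0 b=1 f=0 c=1 k=1 d=0 h=1
t4.Δ1 j=1 a=1 e=0 clk=1 g=0 b=1 f=0 c=1 k=1 d=0 h=1
t4.Δ2 j=1 a=1 e=0 clk=1 g=0 b=1 f=0 c=1 k=1 d=1 h=1
t4.Δ3 j=1 a=1 e=0 clk=1 g=0 b=0 f=0 c=1 k=1 d=1 h=1
t5.Δ0 j=1 a=1 e=0 clk=1 g=0 b=0 f=0 c=1 k=1 d=1 h=1
t5.Δ1 j=1 a=1 e=0 clk=0 g=0 b=0 f=0 c=1 k=1 d=1 h=1
t6.Δ0 j=1 a=1 e=0 clk=0 g=0 b=0 f=0 c=1 k=1 d=1 h=1
t6.Δ1 j=1 a=1 e=0 clk=1 g=0 b=0 f=0 c=1 k=1 d=1 h=1
t6.Δ2 j=1 a=1 e=0 clk=1 g=0 b=0 f=0 c=1 k=1 d=0 h=1
t6.Δ3 j=1 a=1 e=0 clk=1 g=0 b=1 f=0 c=1 k=1 d=0 h=1
t7.Δ0 j=1 a=1 e=0 clk=1 g=0 b=1 f=0 c=1 k=1 d=0 h=1
t7.Δ1 j=1 a=1 e=0 clk=0 g=0 b=1 f=0 c=1 k=1 d=0 h=1
t8.Δ0 j=1 a=1 e=0 clk=0 g=0 b=1 f=0 c=1 k=1 d=0 h=1
t8.Δ1 j=1 a=1 e=0 clk=1 g=0 b=1 f=0 c=1 k=1 d=0 h=1
t8.Δ2 j=1 a=1 e=0 clk=1 g=0 b=1 f=0 c=1 k=1 d=1 h=1
t8.Δ3 j=1 a=1 e=0 clk=1 g=0 b=0 f=0 c=1 k=1 d=1 h=1
t9.Δ0 j=1 a=1 e=0 clk=1 g=0 b=0 f=0 c=1 k=1 d=1 h=1
t9.Δ1 j=1 a=1 e=0 clk=0 g=0 b=0 f=0 c=1 k=1 d=1 h=1
t10.Δ0 j=1 a=1 e=0 clk=0 g=0 b=0 f=0 c=1 k=1 d=1 h=1
t10.Δ1 j=1 a=1 e=0 clk=1 g=0 b=0 f=0 c=1 k=1 d=1 h=1
t10.Δ2 j=1 a=1 e=0 clk=1 g=0 b=0 f=0 c=1 k=1 d=0 h=1
t10.Δ3 j=1 a=1 e=0 clk=1 g=0 b=1 f=0 c=1 k=1 d=0 h=1
t11.Δ0 j=1 a=1 e=0 clk=1 g=0 b=1 f=0 c=1 k=1 d=0 h=1
t11.Δ1 j=1 a=1 e=0 clk=0 g=0 b=1 f=0 c=1 k=1 d=0 h=1
t12.Δ0 j=1 a=1 e=0 clk=0 g=0 b=1 f=0 c=1 k=1 d=0 h=1
t12.Δ1 j=1 a=1 e=0 clk=1 g=0 b=1 f=0 c=1 k=1 d=0 h=1
t12.Δ2 j=1 a=1 e=0 clk=1 g=0 b=1 f=0 c=1 k=1 d=1 h=1
t12.Δ3 j=1 a=1 e=0 clk=1 g=0 b=0 f=0 c=1 k=1 d=1 h=1
t13.Δ0 j=1 a=1 e=0 clk=1 g=0 b=0 f=0 c=1 k=1 d=1 h=1
t13.Δ1 j=1 a=1 e=0 clk=0 g=0 b=0 f=0 c=1 k=1 d=1 h=1
t14.Δ0 j=1 a=1 e=0 clk=0 g=0 b=0 f=0 c=1 k=1 d=1 h=1
t14.Δ1 j=1 a=1 e=0 clk=1 g=0 b=0 f=0 c=1 k=1 d=1 h=1
t14.Δ2 j=1 a=1 e=0 clk=1 g=0 b=0 f=0 c=1 k=1 d=0 h=1
t14.Δ3 j=1 a=1 e=0 clk=1 g=0 b=1 f=0 c=1 k=1 d=0 h=1
t15.Δ0 j=1 a=1 e=0 clk=1 g=0 b=1 f=0 c=1 k=1 d=0 h=1
t15.Δ1 j=1 a=1 e=0 clk=0 g=0 b=1 f=0 c=1 k=1 d=0 h=1
t16.Δ0 j=1 a=1 e=0 clk=0 g=0 b=1 f=0 c=1 k=1 d=0 h=1
t16.Δ1 j=1 a=1 e=0 clk=1 g=0 b=1 f=0 c=1 k=1 d=0 h=1
t16.Δ2 j=1 a=1 e=0 clk=1 g=0 b=1 f=0 c=1 k=1 d=1 h=1
t16.Δ3 j=1 a=1 e=0 clk=1 g=0 b=0 f=0 c=1 k=1 d=1 h=1

1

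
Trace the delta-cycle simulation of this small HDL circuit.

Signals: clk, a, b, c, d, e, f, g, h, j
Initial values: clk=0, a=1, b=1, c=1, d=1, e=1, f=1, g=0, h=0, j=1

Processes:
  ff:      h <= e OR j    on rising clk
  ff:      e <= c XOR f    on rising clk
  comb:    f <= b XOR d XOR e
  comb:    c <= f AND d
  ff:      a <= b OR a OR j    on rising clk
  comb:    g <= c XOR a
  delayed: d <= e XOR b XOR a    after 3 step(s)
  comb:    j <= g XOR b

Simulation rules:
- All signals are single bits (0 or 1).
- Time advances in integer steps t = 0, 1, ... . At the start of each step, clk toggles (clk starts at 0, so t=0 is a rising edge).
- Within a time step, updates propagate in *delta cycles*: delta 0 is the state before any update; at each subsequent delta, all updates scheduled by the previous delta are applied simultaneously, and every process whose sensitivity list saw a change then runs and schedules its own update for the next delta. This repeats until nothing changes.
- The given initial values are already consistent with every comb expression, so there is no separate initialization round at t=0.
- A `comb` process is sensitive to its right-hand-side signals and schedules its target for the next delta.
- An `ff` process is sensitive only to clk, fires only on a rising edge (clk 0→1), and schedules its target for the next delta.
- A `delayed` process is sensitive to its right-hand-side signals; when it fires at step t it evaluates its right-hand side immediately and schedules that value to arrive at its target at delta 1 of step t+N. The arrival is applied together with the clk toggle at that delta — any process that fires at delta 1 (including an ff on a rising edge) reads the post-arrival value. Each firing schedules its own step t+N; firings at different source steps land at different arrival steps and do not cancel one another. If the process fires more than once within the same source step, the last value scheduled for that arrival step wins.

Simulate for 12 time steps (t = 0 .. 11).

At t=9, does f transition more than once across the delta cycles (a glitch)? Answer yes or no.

no

t=0 Δ0: c=1 e=1 h=0 d=1 g=0 clk=0 a=1 j=1 f=1 b=1
  Δ1: clk:0→1
  Δ2: e:1→0, h:0→1
  Δ3: f:1→0
  Δ4: c:1→0
  Δ5: g:0→1
  Δ6: j:1→0
  (6Δ to stable)
t=1 Δ0: c=0 e=0 h=1 d=1 g=1 clk=1 a=1 j=0 f=0 b=1
  Δ1: clk:1→0
  (1Δ to stable)
t=2 Δ0: c=0 e=0 h=1 d=1 g=1 clk=0 a=1 j=0 f=0 b=1
  Δ1: clk:0→1
  Δ2: h:1→0
  (2Δ to stable)
t=3 Δ0: c=0 e=0 h=0 d=1 g=1 clk=1 a=1 j=0 f=0 b=1
  Δ1: d:1→0, clk:1→0
  Δ2: f:0→1
  (2Δ to stable)
t=4 Δ0: c=0 e=0 h=0 d=0 g=1 clk=0 a=1 j=0 f=1 b=1
  Δ1: clk:0→1
  Δ2: e:0→1
  Δ3: f:1→0
  (3Δ to stable)
t=5 Δ0: c=0 e=1 h=0 d=0 g=1 clk=1 a=1 j=0 f=0 b=1
  Δ1: clk:1→0
  (1Δ to stable)
t=6 Δ0: c=0 e=1 h=0 d=0 g=1 clk=0 a=1 j=0 f=0 b=1
  Δ1: clk:0→1
  Δ2: e:1→0, h:0→1
  Δ3: f:0→1
  (3Δ to stable)
t=7 Δ0: c=0 e=0 h=1 d=0 g=1 clk=1 a=1 j=0 f=1 b=1
  Δ1: d:0→1, clk:1→0
  Δ2: c:0→1, f:1→0
  Δ3: c:1→0, g:1→0
  Δ4: g:0→1, j:0→1
  Δ5: j:1→0
  (5Δ to stable)
t=8 Δ0: c=0 e=0 h=1 d=1 g=1 clk=0 a=1 j=0 f=0 b=1
  Δ1: clk:0→1
  Δ2: h:1→0
  (2Δ to stable)
t=9 Δ0: c=0 e=0 h=0 d=1 g=1 clk=1 a=1 j=0 f=0 b=1
  Δ1: d:1→0, clk:1→0
  Δ2: f:0→1
  (2Δ to stable)
t=10 Δ0: c=0 e=0 h=0 d=0 g=1 clk=0 a=1 j=0 f=1 b=1
  Δ1: clk:0→1
  Δ2: e:0→1
  Δ3: f:1→0
  (3Δ to stable)
t=11 Δ0: c=0 e=1 h=0 d=0 g=1 clk=1 a=1 j=0 f=0 b=1
  Δ1: clk:1→0
  (1Δ to stable)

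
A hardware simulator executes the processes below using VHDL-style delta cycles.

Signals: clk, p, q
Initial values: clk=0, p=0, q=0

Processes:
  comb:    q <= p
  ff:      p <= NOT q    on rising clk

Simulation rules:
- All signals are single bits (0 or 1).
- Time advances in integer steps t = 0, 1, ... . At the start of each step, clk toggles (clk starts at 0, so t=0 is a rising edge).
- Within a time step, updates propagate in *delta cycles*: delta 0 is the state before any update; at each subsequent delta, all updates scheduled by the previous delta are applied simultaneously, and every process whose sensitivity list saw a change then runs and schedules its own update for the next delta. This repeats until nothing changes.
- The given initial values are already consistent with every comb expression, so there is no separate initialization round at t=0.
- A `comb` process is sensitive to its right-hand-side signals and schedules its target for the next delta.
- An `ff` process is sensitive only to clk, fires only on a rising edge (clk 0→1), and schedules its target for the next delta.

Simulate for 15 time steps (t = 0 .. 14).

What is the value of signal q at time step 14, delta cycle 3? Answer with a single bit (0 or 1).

0

t0.Δ0 q=0 clk=0 p=0
t0.Δ1 q=0 clk=1 p=0
t0.Δ2 q=0 clk=1 p=1
t0.Δ3 q=1 clk=1 p=1
t1.Δ0 q=1 clk=1 p=1
t1.Δ1 q=1 clk=0 p=1
t2.Δ0 q=1 clk=0 p=1
t2.Δ1 q=1 clk=1 p=1
t2.Δ2 q=1 clk=1 p=0
t2.Δ3 q=0 clk=1 p=0
t3.Δ0 q=0 clk=1 p=0
t3.Δ1 q=0 clk=0 p=0
t4.Δ0 q=0 clk=0 p=0
t4.Δ1 q=0 clk=1 p=0
t4.Δ2 q=0 clk=1 p=1
t4.Δ3 q=1 clk=1 p=1
t5.Δ0 q=1 clk=1 p=1
t5.Δ1 q=1 clk=0 p=1
t6.Δ0 q=1 clk=0 p=1
t6.Δ1 q=1 clk=1 p=1
t6.Δ2 q=1 clk=1 p=0
t6.Δ3 q=0 clk=1 p=0
t7.Δ0 q=0 clk=1 p=0
t7.Δ1 q=0 clk=0 p=0
t8.Δ0 q=0 clk=0 p=0
t8.Δ1 q=0 clk=1 p=0
t8.Δ2 q=0 clk=1 p=1
t8.Δ3 q=1 clk=1 p=1
t9.Δ0 q=1 clk=1 p=1
t9.Δ1 q=1 clk=0 p=1
t10.Δ0 q=1 clk=0 p=1
t10.Δ1 q=1 clk=1 p=1
t10.Δ2 q=1 clk=1 p=0
t10.Δ3 q=0 clk=1 p=0
t11.Δ0 q=0 clk=1 p=0
t11.Δ1 q=0 clk=0 p=0
t12.Δ0 q=0 clk=0 p=0
t12.Δ1 q=0 clk=1 p=0
t12.Δ2 q=0 clk=1 p=1
t12.Δ3 q=1 clk=1 p=1
t13.Δ0 q=1 clk=1 p=1
t13.Δ1 q=1 clk=0 p=1
t14.Δ0 q=1 clk=0 p=1
t14.Δ1 q=1 clk=1 p=1
t14.Δ2 q=1 clk=1 p=0
t14.Δ3 q=0 clk=1 p=0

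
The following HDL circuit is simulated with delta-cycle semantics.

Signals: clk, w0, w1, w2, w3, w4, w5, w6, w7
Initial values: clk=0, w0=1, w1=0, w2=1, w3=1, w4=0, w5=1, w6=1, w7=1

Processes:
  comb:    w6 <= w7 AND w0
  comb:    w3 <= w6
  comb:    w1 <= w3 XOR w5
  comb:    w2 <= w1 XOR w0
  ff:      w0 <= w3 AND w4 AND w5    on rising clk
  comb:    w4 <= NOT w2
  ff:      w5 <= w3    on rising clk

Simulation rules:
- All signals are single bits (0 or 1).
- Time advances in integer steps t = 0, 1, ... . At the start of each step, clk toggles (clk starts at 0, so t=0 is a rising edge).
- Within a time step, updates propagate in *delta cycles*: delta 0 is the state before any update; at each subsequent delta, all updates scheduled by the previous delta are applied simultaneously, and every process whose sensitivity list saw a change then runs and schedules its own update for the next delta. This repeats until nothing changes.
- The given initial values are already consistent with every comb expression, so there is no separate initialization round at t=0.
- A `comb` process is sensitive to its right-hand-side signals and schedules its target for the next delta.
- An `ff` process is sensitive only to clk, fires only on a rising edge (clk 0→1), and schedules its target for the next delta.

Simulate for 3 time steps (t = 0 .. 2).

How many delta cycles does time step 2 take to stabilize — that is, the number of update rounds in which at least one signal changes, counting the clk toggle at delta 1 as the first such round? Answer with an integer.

5

t0.Δ0 w4=0 w3=1 w7=1 w6=1 w1=0 clk=0 w2=1 w0=1 w5=1
t0.Δ1 w4=0 w3=1 w7=1 w6=1 w1=0 clk=1 w2=1 w0=1 w5=1
t0.Δ2 w4=0 w3=1 w7=1 w6=1 w1=0 clk=1 w2=1 w0=0 w5=1
t0.Δ3 w4=0 w3=1 w7=1 w6=0 w1=0 clk=1 w2=0 w0=0 w5=1
t0.Δ4 w4=1 w3=0 w7=1 w6=0 w1=0 clk=1 w2=0 w0=0 w5=1
t0.Δ5 w4=1 w3=0 w7=1 w6=0 w1=1 clk=1 w2=0 w0=0 w5=1
t0.Δ6 w4=1 w3=0 w7=1 w6=0 w1=1 clk=1 w2=1 w0=0 w5=1
t0.Δ7 w4=0 w3=0 w7=1 w6=0 w1=1 clk=1 w2=1 w0=0 w5=1
t1.Δ0 w4=0 w3=0 w7=1 w6=0 w1=1 clk=1 w2=1 w0=0 w5=1
t1.Δ1 w4=0 w3=0 w7=1 w6=0 w1=1 clk=0 w2=1 w0=0 w5=1
t2.Δ0 w4=0 w3=0 w7=1 w6=0 w1=1 clk=0 w2=1 w0=0 w5=1
t2.Δ1 w4=0 w3=0 w7=1 w6=0 w1=1 clk=1 w2=1 w0=0 w5=1
t2.Δ2 w4=0 w3=0 w7=1 w6=0 w1=1 clk=1 w2=1 w0=0 w5=0
t2.Δ3 w4=0 w3=0 w7=1 w6=0 w1=0 clk=1 w2=1 w0=0 w5=0
t2.Δ4 w4=0 w3=0 w7=1 w6=0 w1=0 clk=1 w2=0 w0=0 w5=0
t2.Δ5 w4=1 w3=0 w7=1 w6=0 w1=0 clk=1 w2=0 w0=0 w5=0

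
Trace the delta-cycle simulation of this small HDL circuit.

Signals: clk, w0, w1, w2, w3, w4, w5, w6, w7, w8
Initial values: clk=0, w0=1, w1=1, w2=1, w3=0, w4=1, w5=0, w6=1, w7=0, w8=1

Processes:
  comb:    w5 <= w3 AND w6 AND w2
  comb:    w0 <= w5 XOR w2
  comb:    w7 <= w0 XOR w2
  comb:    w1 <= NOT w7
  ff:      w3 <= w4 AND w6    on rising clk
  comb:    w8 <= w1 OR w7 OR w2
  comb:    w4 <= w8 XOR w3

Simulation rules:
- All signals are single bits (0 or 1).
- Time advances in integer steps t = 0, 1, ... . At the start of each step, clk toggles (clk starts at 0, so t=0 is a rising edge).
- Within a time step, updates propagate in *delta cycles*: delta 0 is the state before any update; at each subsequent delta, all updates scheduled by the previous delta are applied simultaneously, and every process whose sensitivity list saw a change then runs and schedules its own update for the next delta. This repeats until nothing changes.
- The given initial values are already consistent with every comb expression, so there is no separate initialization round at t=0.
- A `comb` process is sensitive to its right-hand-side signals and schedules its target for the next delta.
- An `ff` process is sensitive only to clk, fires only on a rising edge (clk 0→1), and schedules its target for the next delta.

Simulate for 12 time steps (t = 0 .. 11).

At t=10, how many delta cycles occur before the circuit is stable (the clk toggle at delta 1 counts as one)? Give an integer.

t0.Δ0 w5=0 w4=1 w6=1 w7=0 w3=0 w8=1 w1=1 clk=0 w2=1 w0=1
t0.Δ1 w5=0 w4=1 w6=1 w7=0 w3=0 w8=1 w1=1 clk=1 w2=1 w0=1
t0.Δ2 w5=0 w4=1 w6=1 w7=0 w3=1 w8=1 w1=1 clk=1 w2=1 w0=1
t0.Δ3 w5=1 w4=0 w6=1 w7=0 w3=1 w8=1 w1=1 clk=1 w2=1 w0=1
t0.Δ4 w5=1 w4=0 w6=1 w7=0 w3=1 w8=1 w1=1 clk=1 w2=1 w0=0
t0.Δ5 w5=1 w4=0 w6=1 w7=1 w3=1 w8=1 w1=1 clk=1 w2=1 w0=0
t0.Δ6 w5=1 w4=0 w6=1 w7=1 w3=1 w8=1 w1=0 clk=1 w2=1 w0=0
t1.Δ0 w5=1 w4=0 w6=1 w7=1 w3=1 w8=1 w1=0 clk=1 w2=1 w0=0
t1.Δ1 w5=1 w4=0 w6=1 w7=1 w3=1 w8=1 w1=0 clk=0 w2=1 w0=0
t2.Δ0 w5=1 w4=0 w6=1 w7=1 w3=1 w8=1 w1=0 clk=0 w2=1 w0=0
t2.Δ1 w5=1 w4=0 w6=1 w7=1 w3=1 w8=1 w1=0 clk=1 w2=1 w0=0
t2.Δ2 w5=1 w4=0 w6=1 w7=1 w3=0 w8=1 w1=0 clk=1 w2=1 w0=0
t2.Δ3 w5=0 w4=1 w6=1 w7=1 w3=0 w8=1 w1=0 clk=1 w2=1 w0=0
t2.Δ4 w5=0 w4=1 w6=1 w7=1 w3=0 w8=1 w1=0 clk=1 w2=1 w0=1
t2.Δ5 w5=0 w4=1 w6=1 w7=0 w3=0 w8=1 w1=0 clk=1 w2=1 w0=1
t2.Δ6 w5=0 w4=1 w6=1 w7=0 w3=0 w8=1 w1=1 clk=1 w2=1 w0=1
t3.Δ0 w5=0 w4=1 w6=1 w7=0 w3=0 w8=1 w1=1 clk=1 w2=1 w0=1
t3.Δ1 w5=0 w4=1 w6=1 w7=0 w3=0 w8=1 w1=1 clk=0 w2=1 w0=1
t4.Δ0 w5=0 w4=1 w6=1 w7=0 w3=0 w8=1 w1=1 clk=0 w2=1 w0=1
t4.Δ1 w5=0 w4=1 w6=1 w7=0 w3=0 w8=1 w1=1 clk=1 w2=1 w0=1
t4.Δ2 w5=0 w4=1 w6=1 w7=0 w3=1 w8=1 w1=1 clk=1 w2=1 w0=1
t4.Δ3 w5=1 w4=0 w6=1 w7=0 w3=1 w8=1 w1=1 clk=1 w2=1 w0=1
t4.Δ4 w5=1 w4=0 w6=1 w7=0 w3=1 w8=1 w1=1 clk=1 w2=1 w0=0
t4.Δ5 w5=1 w4=0 w6=1 w7=1 w3=1 w8=1 w1=1 clk=1 w2=1 w0=0
t4.Δ6 w5=1 w4=0 w6=1 w7=1 w3=1 w8=1 w1=0 clk=1 w2=1 w0=0
t5.Δ0 w5=1 w4=0 w6=1 w7=1 w3=1 w8=1 w1=0 clk=1 w2=1 w0=0
t5.Δ1 w5=1 w4=0 w6=1 w7=1 w3=1 w8=1 w1=0 clk=0 w2=1 w0=0
t6.Δ0 w5=1 w4=0 w6=1 w7=1 w3=1 w8=1 w1=0 clk=0 w2=1 w0=0
t6.Δ1 w5=1 w4=0 w6=1 w7=1 w3=1 w8=1 w1=0 clk=1 w2=1 w0=0
t6.Δ2 w5=1 w4=0 w6=1 w7=1 w3=0 w8=1 w1=0 clk=1 w2=1 w0=0
t6.Δ3 w5=0 w4=1 w6=1 w7=1 w3=0 w8=1 w1=0 clk=1 w2=1 w0=0
t6.Δ4 w5=0 w4=1 w6=1 w7=1 w3=0 w8=1 w1=0 clk=1 w2=1 w0=1
t6.Δ5 w5=0 w4=1 w6=1 w7=0 w3=0 w8=1 w1=0 clk=1 w2=1 w0=1
t6.Δ6 w5=0 w4=1 w6=1 w7=0 w3=0 w8=1 w1=1 clk=1 w2=1 w0=1
t7.Δ0 w5=0 w4=1 w6=1 w7=0 w3=0 w8=1 w1=1 clk=1 w2=1 w0=1
t7.Δ1 w5=0 w4=1 w6=1 w7=0 w3=0 w8=1 w1=1 clk=0 w2=1 w0=1
t8.Δ0 w5=0 w4=1 w6=1 w7=0 w3=0 w8=1 w1=1 clk=0 w2=1 w0=1
t8.Δ1 w5=0 w4=1 w6=1 w7=0 w3=0 w8=1 w1=1 clk=1 w2=1 w0=1
t8.Δ2 w5=0 w4=1 w6=1 w7=0 w3=1 w8=1 w1=1 clk=1 w2=1 w0=1
t8.Δ3 w5=1 w4=0 w6=1 w7=0 w3=1 w8=1 w1=1 clk=1 w2=1 w0=1
t8.Δ4 w5=1 w4=0 w6=1 w7=0 w3=1 w8=1 w1=1 clk=1 w2=1 w0=0
t8.Δ5 w5=1 w4=0 w6=1 w7=1 w3=1 w8=1 w1=1 clk=1 w2=1 w0=0
t8.Δ6 w5=1 w4=0 w6=1 w7=1 w3=1 w8=1 w1=0 clk=1 w2=1 w0=0
t9.Δ0 w5=1 w4=0 w6=1 w7=1 w3=1 w8=1 w1=0 clk=1 w2=1 w0=0
t9.Δ1 w5=1 w4=0 w6=1 w7=1 w3=1 w8=1 w1=0 clk=0 w2=1 w0=0
t10.Δ0 w5=1 w4=0 w6=1 w7=1 w3=1 w8=1 w1=0 clk=0 w2=1 w0=0
t10.Δ1 w5=1 w4=0 w6=1 w7=1 w3=1 w8=1 w1=0 clk=1 w2=1 w0=0
t10.Δ2 w5=1 w4=0 w6=1 w7=1 w3=0 w8=1 w1=0 clk=1 w2=1 w0=0
t10.Δ3 w5=0 w4=1 w6=1 w7=1 w3=0 w8=1 w1=0 clk=1 w2=1 w0=0
t10.Δ4 w5=0 w4=1 w6=1 w7=1 w3=0 w8=1 w1=0 clk=1 w2=1 w0=1
t10.Δ5 w5=0 w4=1 w6=1 w7=0 w3=0 w8=1 w1=0 clk=1 w2=1 w0=1
t10.Δ6 w5=0 w4=1 w6=1 w7=0 w3=0 w8=1 w1=1 clk=1 w2=1 w0=1
t11.Δ0 w5=0 w4=1 w6=1 w7=0 w3=0 w8=1 w1=1 clk=1 w2=1 w0=1
t11.Δ1 w5=0 w4=1 w6=1 w7=0 w3=0 w8=1 w1=1 clk=0 w2=1 w0=1

6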